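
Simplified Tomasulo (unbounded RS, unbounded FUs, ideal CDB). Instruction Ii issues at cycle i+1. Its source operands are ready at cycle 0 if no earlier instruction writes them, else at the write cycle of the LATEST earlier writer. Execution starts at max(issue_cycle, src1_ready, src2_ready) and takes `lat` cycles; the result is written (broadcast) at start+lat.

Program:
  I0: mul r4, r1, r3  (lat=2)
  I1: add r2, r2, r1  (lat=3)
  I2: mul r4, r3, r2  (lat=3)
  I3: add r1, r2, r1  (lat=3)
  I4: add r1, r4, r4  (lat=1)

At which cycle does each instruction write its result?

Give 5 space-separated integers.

I0 mul r4: issue@1 deps=(None,None) exec_start@1 write@3
I1 add r2: issue@2 deps=(None,None) exec_start@2 write@5
I2 mul r4: issue@3 deps=(None,1) exec_start@5 write@8
I3 add r1: issue@4 deps=(1,None) exec_start@5 write@8
I4 add r1: issue@5 deps=(2,2) exec_start@8 write@9

Answer: 3 5 8 8 9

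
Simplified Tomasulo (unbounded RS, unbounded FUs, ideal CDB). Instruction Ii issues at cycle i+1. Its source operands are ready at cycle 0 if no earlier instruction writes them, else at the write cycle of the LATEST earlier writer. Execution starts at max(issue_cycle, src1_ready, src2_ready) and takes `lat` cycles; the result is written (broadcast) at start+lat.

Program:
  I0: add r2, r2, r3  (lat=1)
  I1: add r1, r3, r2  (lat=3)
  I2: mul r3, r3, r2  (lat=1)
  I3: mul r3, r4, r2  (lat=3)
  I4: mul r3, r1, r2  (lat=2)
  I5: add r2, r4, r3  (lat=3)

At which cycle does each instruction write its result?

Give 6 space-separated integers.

I0 add r2: issue@1 deps=(None,None) exec_start@1 write@2
I1 add r1: issue@2 deps=(None,0) exec_start@2 write@5
I2 mul r3: issue@3 deps=(None,0) exec_start@3 write@4
I3 mul r3: issue@4 deps=(None,0) exec_start@4 write@7
I4 mul r3: issue@5 deps=(1,0) exec_start@5 write@7
I5 add r2: issue@6 deps=(None,4) exec_start@7 write@10

Answer: 2 5 4 7 7 10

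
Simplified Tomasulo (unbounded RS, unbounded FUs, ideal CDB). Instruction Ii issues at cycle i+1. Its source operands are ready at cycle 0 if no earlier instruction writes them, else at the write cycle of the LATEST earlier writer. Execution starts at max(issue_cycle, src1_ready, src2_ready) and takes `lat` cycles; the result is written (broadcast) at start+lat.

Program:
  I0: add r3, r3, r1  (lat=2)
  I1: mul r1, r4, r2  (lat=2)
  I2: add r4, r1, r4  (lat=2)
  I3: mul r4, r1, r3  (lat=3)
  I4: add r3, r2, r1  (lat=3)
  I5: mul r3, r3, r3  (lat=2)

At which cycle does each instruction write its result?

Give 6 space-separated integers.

I0 add r3: issue@1 deps=(None,None) exec_start@1 write@3
I1 mul r1: issue@2 deps=(None,None) exec_start@2 write@4
I2 add r4: issue@3 deps=(1,None) exec_start@4 write@6
I3 mul r4: issue@4 deps=(1,0) exec_start@4 write@7
I4 add r3: issue@5 deps=(None,1) exec_start@5 write@8
I5 mul r3: issue@6 deps=(4,4) exec_start@8 write@10

Answer: 3 4 6 7 8 10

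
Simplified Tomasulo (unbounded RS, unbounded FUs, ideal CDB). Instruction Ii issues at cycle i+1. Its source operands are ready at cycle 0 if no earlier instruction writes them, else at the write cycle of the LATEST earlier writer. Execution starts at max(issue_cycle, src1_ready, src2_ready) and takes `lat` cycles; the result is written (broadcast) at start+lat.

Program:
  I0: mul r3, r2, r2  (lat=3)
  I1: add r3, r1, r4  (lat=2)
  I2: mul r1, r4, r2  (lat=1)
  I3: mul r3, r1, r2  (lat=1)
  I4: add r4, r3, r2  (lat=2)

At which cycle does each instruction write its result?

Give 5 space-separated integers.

Answer: 4 4 4 5 7

Derivation:
I0 mul r3: issue@1 deps=(None,None) exec_start@1 write@4
I1 add r3: issue@2 deps=(None,None) exec_start@2 write@4
I2 mul r1: issue@3 deps=(None,None) exec_start@3 write@4
I3 mul r3: issue@4 deps=(2,None) exec_start@4 write@5
I4 add r4: issue@5 deps=(3,None) exec_start@5 write@7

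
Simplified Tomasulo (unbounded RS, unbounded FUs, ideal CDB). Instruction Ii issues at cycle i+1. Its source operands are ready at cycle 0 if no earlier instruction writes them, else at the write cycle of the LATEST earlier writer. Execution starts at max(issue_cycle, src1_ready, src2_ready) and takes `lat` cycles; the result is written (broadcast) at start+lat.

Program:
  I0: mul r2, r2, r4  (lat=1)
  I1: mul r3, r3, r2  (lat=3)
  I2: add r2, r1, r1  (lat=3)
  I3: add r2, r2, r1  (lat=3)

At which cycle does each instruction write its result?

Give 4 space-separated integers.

I0 mul r2: issue@1 deps=(None,None) exec_start@1 write@2
I1 mul r3: issue@2 deps=(None,0) exec_start@2 write@5
I2 add r2: issue@3 deps=(None,None) exec_start@3 write@6
I3 add r2: issue@4 deps=(2,None) exec_start@6 write@9

Answer: 2 5 6 9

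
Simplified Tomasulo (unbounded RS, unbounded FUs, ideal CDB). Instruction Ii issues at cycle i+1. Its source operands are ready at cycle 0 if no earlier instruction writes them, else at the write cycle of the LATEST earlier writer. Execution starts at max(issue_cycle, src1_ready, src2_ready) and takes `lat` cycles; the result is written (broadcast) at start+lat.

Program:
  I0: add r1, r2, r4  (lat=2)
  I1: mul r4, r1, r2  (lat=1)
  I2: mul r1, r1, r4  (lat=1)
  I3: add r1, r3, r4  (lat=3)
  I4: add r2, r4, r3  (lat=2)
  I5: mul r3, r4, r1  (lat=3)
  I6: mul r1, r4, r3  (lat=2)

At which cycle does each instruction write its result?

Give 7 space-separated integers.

Answer: 3 4 5 7 7 10 12

Derivation:
I0 add r1: issue@1 deps=(None,None) exec_start@1 write@3
I1 mul r4: issue@2 deps=(0,None) exec_start@3 write@4
I2 mul r1: issue@3 deps=(0,1) exec_start@4 write@5
I3 add r1: issue@4 deps=(None,1) exec_start@4 write@7
I4 add r2: issue@5 deps=(1,None) exec_start@5 write@7
I5 mul r3: issue@6 deps=(1,3) exec_start@7 write@10
I6 mul r1: issue@7 deps=(1,5) exec_start@10 write@12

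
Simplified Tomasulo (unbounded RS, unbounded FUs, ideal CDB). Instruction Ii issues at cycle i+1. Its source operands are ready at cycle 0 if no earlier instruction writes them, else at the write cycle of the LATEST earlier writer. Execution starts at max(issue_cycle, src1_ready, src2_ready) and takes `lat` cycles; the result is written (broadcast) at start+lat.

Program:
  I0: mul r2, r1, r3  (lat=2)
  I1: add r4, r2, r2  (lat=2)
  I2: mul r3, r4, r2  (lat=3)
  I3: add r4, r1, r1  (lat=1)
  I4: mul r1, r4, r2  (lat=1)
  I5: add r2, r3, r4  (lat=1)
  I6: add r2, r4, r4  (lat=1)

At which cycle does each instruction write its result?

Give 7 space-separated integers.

Answer: 3 5 8 5 6 9 8

Derivation:
I0 mul r2: issue@1 deps=(None,None) exec_start@1 write@3
I1 add r4: issue@2 deps=(0,0) exec_start@3 write@5
I2 mul r3: issue@3 deps=(1,0) exec_start@5 write@8
I3 add r4: issue@4 deps=(None,None) exec_start@4 write@5
I4 mul r1: issue@5 deps=(3,0) exec_start@5 write@6
I5 add r2: issue@6 deps=(2,3) exec_start@8 write@9
I6 add r2: issue@7 deps=(3,3) exec_start@7 write@8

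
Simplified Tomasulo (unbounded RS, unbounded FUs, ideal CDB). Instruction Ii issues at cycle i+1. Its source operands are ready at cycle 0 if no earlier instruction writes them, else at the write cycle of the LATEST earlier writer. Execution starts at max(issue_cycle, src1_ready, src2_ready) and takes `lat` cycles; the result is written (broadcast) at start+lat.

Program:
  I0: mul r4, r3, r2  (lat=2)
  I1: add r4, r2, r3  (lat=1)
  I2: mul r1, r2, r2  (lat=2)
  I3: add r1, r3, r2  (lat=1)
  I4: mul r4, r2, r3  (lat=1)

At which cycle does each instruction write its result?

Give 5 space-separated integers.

Answer: 3 3 5 5 6

Derivation:
I0 mul r4: issue@1 deps=(None,None) exec_start@1 write@3
I1 add r4: issue@2 deps=(None,None) exec_start@2 write@3
I2 mul r1: issue@3 deps=(None,None) exec_start@3 write@5
I3 add r1: issue@4 deps=(None,None) exec_start@4 write@5
I4 mul r4: issue@5 deps=(None,None) exec_start@5 write@6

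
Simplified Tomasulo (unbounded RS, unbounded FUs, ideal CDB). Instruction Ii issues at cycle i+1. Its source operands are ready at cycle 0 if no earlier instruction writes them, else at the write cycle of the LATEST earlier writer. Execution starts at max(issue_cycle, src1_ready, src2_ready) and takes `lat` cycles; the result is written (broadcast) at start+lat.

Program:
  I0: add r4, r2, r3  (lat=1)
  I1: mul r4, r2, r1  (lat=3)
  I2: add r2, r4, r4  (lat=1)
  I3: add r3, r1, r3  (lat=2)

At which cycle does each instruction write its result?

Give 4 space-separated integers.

I0 add r4: issue@1 deps=(None,None) exec_start@1 write@2
I1 mul r4: issue@2 deps=(None,None) exec_start@2 write@5
I2 add r2: issue@3 deps=(1,1) exec_start@5 write@6
I3 add r3: issue@4 deps=(None,None) exec_start@4 write@6

Answer: 2 5 6 6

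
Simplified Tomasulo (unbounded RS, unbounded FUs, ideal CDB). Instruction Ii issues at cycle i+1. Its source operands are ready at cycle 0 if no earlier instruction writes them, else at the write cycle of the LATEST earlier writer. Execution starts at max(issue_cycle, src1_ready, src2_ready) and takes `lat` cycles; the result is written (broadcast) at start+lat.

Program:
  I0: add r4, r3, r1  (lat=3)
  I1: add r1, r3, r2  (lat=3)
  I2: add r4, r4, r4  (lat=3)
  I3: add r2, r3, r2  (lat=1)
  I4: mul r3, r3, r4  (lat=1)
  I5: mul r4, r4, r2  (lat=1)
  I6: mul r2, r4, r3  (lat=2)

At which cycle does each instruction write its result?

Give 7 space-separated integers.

Answer: 4 5 7 5 8 8 10

Derivation:
I0 add r4: issue@1 deps=(None,None) exec_start@1 write@4
I1 add r1: issue@2 deps=(None,None) exec_start@2 write@5
I2 add r4: issue@3 deps=(0,0) exec_start@4 write@7
I3 add r2: issue@4 deps=(None,None) exec_start@4 write@5
I4 mul r3: issue@5 deps=(None,2) exec_start@7 write@8
I5 mul r4: issue@6 deps=(2,3) exec_start@7 write@8
I6 mul r2: issue@7 deps=(5,4) exec_start@8 write@10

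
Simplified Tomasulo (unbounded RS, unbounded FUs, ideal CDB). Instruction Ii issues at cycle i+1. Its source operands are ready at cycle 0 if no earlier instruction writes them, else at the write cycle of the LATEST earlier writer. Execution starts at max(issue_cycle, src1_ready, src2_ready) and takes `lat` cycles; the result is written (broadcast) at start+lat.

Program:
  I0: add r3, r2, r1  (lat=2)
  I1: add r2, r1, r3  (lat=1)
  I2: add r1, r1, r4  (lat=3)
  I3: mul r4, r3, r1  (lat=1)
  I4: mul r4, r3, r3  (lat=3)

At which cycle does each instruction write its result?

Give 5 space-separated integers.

I0 add r3: issue@1 deps=(None,None) exec_start@1 write@3
I1 add r2: issue@2 deps=(None,0) exec_start@3 write@4
I2 add r1: issue@3 deps=(None,None) exec_start@3 write@6
I3 mul r4: issue@4 deps=(0,2) exec_start@6 write@7
I4 mul r4: issue@5 deps=(0,0) exec_start@5 write@8

Answer: 3 4 6 7 8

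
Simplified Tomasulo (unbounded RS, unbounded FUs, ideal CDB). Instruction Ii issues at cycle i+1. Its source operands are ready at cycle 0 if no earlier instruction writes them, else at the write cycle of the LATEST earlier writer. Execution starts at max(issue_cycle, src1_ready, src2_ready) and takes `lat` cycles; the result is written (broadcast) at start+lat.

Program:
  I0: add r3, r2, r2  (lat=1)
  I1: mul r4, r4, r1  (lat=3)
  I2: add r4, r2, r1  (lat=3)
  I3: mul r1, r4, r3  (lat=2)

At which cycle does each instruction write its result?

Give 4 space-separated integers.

I0 add r3: issue@1 deps=(None,None) exec_start@1 write@2
I1 mul r4: issue@2 deps=(None,None) exec_start@2 write@5
I2 add r4: issue@3 deps=(None,None) exec_start@3 write@6
I3 mul r1: issue@4 deps=(2,0) exec_start@6 write@8

Answer: 2 5 6 8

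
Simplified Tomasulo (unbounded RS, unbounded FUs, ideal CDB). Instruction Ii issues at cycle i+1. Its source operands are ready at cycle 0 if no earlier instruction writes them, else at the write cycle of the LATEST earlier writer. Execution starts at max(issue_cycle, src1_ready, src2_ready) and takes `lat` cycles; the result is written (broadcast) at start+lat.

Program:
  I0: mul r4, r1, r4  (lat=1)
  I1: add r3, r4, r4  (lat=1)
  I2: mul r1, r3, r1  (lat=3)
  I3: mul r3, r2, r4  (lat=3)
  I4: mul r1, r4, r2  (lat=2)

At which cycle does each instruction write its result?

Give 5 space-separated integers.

I0 mul r4: issue@1 deps=(None,None) exec_start@1 write@2
I1 add r3: issue@2 deps=(0,0) exec_start@2 write@3
I2 mul r1: issue@3 deps=(1,None) exec_start@3 write@6
I3 mul r3: issue@4 deps=(None,0) exec_start@4 write@7
I4 mul r1: issue@5 deps=(0,None) exec_start@5 write@7

Answer: 2 3 6 7 7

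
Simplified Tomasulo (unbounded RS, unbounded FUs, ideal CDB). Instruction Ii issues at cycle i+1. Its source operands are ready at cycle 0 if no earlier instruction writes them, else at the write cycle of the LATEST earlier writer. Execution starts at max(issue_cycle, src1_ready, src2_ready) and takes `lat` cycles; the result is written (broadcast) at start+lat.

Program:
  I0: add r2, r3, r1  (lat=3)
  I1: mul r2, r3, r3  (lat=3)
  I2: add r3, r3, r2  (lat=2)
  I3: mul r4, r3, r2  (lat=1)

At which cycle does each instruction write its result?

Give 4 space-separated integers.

I0 add r2: issue@1 deps=(None,None) exec_start@1 write@4
I1 mul r2: issue@2 deps=(None,None) exec_start@2 write@5
I2 add r3: issue@3 deps=(None,1) exec_start@5 write@7
I3 mul r4: issue@4 deps=(2,1) exec_start@7 write@8

Answer: 4 5 7 8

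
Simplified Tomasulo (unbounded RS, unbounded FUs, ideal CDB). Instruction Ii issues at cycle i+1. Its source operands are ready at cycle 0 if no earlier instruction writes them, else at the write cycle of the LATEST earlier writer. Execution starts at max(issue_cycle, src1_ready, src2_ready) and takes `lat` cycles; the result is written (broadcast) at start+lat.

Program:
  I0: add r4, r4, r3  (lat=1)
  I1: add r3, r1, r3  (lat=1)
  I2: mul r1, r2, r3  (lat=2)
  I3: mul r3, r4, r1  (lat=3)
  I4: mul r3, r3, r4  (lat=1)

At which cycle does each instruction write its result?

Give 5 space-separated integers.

I0 add r4: issue@1 deps=(None,None) exec_start@1 write@2
I1 add r3: issue@2 deps=(None,None) exec_start@2 write@3
I2 mul r1: issue@3 deps=(None,1) exec_start@3 write@5
I3 mul r3: issue@4 deps=(0,2) exec_start@5 write@8
I4 mul r3: issue@5 deps=(3,0) exec_start@8 write@9

Answer: 2 3 5 8 9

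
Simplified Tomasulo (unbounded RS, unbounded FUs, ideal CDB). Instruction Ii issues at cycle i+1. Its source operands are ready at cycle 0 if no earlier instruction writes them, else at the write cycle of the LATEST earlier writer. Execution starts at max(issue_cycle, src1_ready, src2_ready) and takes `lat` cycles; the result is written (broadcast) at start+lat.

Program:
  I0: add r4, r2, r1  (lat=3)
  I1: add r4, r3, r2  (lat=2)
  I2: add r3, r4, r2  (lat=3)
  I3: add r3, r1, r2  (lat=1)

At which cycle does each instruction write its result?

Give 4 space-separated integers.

Answer: 4 4 7 5

Derivation:
I0 add r4: issue@1 deps=(None,None) exec_start@1 write@4
I1 add r4: issue@2 deps=(None,None) exec_start@2 write@4
I2 add r3: issue@3 deps=(1,None) exec_start@4 write@7
I3 add r3: issue@4 deps=(None,None) exec_start@4 write@5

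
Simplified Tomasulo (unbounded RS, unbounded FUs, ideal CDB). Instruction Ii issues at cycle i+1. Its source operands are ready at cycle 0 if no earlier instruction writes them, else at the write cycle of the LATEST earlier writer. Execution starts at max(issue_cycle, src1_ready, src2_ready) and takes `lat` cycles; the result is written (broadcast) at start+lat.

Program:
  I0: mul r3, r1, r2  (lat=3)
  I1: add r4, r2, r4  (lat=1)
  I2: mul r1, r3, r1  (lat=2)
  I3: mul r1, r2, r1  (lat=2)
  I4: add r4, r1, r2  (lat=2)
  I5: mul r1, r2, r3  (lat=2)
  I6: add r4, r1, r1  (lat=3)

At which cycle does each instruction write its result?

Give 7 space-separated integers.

Answer: 4 3 6 8 10 8 11

Derivation:
I0 mul r3: issue@1 deps=(None,None) exec_start@1 write@4
I1 add r4: issue@2 deps=(None,None) exec_start@2 write@3
I2 mul r1: issue@3 deps=(0,None) exec_start@4 write@6
I3 mul r1: issue@4 deps=(None,2) exec_start@6 write@8
I4 add r4: issue@5 deps=(3,None) exec_start@8 write@10
I5 mul r1: issue@6 deps=(None,0) exec_start@6 write@8
I6 add r4: issue@7 deps=(5,5) exec_start@8 write@11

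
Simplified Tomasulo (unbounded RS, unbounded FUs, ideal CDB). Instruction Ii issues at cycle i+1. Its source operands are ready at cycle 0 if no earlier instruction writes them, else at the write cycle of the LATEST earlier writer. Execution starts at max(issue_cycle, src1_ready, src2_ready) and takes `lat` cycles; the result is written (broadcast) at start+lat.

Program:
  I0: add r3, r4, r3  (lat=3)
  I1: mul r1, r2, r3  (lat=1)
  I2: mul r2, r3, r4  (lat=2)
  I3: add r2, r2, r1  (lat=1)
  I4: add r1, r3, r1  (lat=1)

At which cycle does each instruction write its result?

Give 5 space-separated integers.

I0 add r3: issue@1 deps=(None,None) exec_start@1 write@4
I1 mul r1: issue@2 deps=(None,0) exec_start@4 write@5
I2 mul r2: issue@3 deps=(0,None) exec_start@4 write@6
I3 add r2: issue@4 deps=(2,1) exec_start@6 write@7
I4 add r1: issue@5 deps=(0,1) exec_start@5 write@6

Answer: 4 5 6 7 6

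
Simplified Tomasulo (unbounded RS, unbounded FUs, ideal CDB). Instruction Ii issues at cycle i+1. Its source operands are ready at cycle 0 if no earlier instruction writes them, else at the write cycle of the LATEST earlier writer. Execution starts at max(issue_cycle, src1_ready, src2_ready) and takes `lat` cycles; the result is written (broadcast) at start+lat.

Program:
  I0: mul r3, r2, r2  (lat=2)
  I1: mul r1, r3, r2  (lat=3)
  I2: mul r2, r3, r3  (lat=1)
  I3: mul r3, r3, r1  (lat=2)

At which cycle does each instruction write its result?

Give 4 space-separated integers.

Answer: 3 6 4 8

Derivation:
I0 mul r3: issue@1 deps=(None,None) exec_start@1 write@3
I1 mul r1: issue@2 deps=(0,None) exec_start@3 write@6
I2 mul r2: issue@3 deps=(0,0) exec_start@3 write@4
I3 mul r3: issue@4 deps=(0,1) exec_start@6 write@8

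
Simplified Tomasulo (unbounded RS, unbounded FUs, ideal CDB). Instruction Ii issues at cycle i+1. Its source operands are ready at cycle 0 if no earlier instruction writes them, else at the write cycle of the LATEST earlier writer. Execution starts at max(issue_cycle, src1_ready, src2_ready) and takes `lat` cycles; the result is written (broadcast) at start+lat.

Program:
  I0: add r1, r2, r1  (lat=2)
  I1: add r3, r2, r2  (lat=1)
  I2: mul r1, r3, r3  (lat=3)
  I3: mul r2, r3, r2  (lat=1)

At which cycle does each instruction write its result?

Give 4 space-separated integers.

I0 add r1: issue@1 deps=(None,None) exec_start@1 write@3
I1 add r3: issue@2 deps=(None,None) exec_start@2 write@3
I2 mul r1: issue@3 deps=(1,1) exec_start@3 write@6
I3 mul r2: issue@4 deps=(1,None) exec_start@4 write@5

Answer: 3 3 6 5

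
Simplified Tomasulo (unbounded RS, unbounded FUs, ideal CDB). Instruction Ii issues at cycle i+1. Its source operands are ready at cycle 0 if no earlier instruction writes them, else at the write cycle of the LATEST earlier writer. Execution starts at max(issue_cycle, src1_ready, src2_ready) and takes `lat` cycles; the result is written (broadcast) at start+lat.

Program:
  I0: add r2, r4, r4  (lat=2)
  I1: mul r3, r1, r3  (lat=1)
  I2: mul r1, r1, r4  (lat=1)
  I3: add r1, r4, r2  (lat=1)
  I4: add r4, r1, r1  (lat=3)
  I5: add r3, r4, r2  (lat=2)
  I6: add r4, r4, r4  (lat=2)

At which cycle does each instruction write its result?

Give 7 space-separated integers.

I0 add r2: issue@1 deps=(None,None) exec_start@1 write@3
I1 mul r3: issue@2 deps=(None,None) exec_start@2 write@3
I2 mul r1: issue@3 deps=(None,None) exec_start@3 write@4
I3 add r1: issue@4 deps=(None,0) exec_start@4 write@5
I4 add r4: issue@5 deps=(3,3) exec_start@5 write@8
I5 add r3: issue@6 deps=(4,0) exec_start@8 write@10
I6 add r4: issue@7 deps=(4,4) exec_start@8 write@10

Answer: 3 3 4 5 8 10 10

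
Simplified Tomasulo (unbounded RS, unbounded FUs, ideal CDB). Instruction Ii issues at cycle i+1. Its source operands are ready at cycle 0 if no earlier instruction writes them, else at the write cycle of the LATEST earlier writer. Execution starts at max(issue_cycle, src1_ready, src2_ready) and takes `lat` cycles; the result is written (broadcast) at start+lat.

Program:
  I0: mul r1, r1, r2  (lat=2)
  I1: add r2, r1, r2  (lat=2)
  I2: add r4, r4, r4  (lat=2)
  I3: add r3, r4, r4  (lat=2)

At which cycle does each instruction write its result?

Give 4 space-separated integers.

Answer: 3 5 5 7

Derivation:
I0 mul r1: issue@1 deps=(None,None) exec_start@1 write@3
I1 add r2: issue@2 deps=(0,None) exec_start@3 write@5
I2 add r4: issue@3 deps=(None,None) exec_start@3 write@5
I3 add r3: issue@4 deps=(2,2) exec_start@5 write@7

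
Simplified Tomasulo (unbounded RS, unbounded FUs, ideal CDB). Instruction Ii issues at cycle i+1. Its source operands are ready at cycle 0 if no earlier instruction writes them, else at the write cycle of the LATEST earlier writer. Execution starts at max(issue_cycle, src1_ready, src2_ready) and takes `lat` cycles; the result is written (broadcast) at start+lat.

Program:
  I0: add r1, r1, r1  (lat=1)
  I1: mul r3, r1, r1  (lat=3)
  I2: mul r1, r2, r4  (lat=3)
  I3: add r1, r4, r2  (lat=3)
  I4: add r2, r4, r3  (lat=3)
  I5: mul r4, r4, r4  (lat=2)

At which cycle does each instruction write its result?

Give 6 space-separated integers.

Answer: 2 5 6 7 8 8

Derivation:
I0 add r1: issue@1 deps=(None,None) exec_start@1 write@2
I1 mul r3: issue@2 deps=(0,0) exec_start@2 write@5
I2 mul r1: issue@3 deps=(None,None) exec_start@3 write@6
I3 add r1: issue@4 deps=(None,None) exec_start@4 write@7
I4 add r2: issue@5 deps=(None,1) exec_start@5 write@8
I5 mul r4: issue@6 deps=(None,None) exec_start@6 write@8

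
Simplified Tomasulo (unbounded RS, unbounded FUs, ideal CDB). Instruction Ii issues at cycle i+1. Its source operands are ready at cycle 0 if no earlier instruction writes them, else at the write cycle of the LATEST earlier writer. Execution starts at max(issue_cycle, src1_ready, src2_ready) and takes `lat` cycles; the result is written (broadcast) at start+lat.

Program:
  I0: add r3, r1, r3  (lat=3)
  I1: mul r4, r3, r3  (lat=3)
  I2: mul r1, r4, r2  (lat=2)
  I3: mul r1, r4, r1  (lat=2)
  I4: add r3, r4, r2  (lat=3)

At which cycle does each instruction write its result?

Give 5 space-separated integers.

I0 add r3: issue@1 deps=(None,None) exec_start@1 write@4
I1 mul r4: issue@2 deps=(0,0) exec_start@4 write@7
I2 mul r1: issue@3 deps=(1,None) exec_start@7 write@9
I3 mul r1: issue@4 deps=(1,2) exec_start@9 write@11
I4 add r3: issue@5 deps=(1,None) exec_start@7 write@10

Answer: 4 7 9 11 10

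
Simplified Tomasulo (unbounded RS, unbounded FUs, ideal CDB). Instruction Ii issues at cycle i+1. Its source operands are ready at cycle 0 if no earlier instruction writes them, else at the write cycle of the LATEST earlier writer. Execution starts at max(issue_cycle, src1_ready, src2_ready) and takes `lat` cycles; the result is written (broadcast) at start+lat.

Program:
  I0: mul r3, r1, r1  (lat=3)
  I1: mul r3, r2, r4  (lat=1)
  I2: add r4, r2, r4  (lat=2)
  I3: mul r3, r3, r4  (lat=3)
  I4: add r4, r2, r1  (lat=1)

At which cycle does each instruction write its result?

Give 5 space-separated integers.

Answer: 4 3 5 8 6

Derivation:
I0 mul r3: issue@1 deps=(None,None) exec_start@1 write@4
I1 mul r3: issue@2 deps=(None,None) exec_start@2 write@3
I2 add r4: issue@3 deps=(None,None) exec_start@3 write@5
I3 mul r3: issue@4 deps=(1,2) exec_start@5 write@8
I4 add r4: issue@5 deps=(None,None) exec_start@5 write@6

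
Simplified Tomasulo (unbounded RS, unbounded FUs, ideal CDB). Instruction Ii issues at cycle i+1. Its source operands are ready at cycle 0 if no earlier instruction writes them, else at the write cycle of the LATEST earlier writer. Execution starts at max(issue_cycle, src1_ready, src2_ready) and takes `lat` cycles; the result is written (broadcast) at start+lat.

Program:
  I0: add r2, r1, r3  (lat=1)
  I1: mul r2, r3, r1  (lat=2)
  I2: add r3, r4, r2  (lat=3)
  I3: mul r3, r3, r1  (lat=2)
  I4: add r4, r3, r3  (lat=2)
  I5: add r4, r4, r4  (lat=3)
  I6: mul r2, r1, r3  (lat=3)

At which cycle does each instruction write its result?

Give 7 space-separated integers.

I0 add r2: issue@1 deps=(None,None) exec_start@1 write@2
I1 mul r2: issue@2 deps=(None,None) exec_start@2 write@4
I2 add r3: issue@3 deps=(None,1) exec_start@4 write@7
I3 mul r3: issue@4 deps=(2,None) exec_start@7 write@9
I4 add r4: issue@5 deps=(3,3) exec_start@9 write@11
I5 add r4: issue@6 deps=(4,4) exec_start@11 write@14
I6 mul r2: issue@7 deps=(None,3) exec_start@9 write@12

Answer: 2 4 7 9 11 14 12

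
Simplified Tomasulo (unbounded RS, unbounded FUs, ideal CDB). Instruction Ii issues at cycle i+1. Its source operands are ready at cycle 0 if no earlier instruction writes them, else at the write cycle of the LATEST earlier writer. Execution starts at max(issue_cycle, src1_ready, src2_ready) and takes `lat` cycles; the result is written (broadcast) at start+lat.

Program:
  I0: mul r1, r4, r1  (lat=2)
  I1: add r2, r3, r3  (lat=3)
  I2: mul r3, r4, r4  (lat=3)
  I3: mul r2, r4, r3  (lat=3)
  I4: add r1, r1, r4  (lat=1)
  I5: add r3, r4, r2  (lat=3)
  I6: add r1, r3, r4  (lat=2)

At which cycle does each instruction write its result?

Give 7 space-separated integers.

Answer: 3 5 6 9 6 12 14

Derivation:
I0 mul r1: issue@1 deps=(None,None) exec_start@1 write@3
I1 add r2: issue@2 deps=(None,None) exec_start@2 write@5
I2 mul r3: issue@3 deps=(None,None) exec_start@3 write@6
I3 mul r2: issue@4 deps=(None,2) exec_start@6 write@9
I4 add r1: issue@5 deps=(0,None) exec_start@5 write@6
I5 add r3: issue@6 deps=(None,3) exec_start@9 write@12
I6 add r1: issue@7 deps=(5,None) exec_start@12 write@14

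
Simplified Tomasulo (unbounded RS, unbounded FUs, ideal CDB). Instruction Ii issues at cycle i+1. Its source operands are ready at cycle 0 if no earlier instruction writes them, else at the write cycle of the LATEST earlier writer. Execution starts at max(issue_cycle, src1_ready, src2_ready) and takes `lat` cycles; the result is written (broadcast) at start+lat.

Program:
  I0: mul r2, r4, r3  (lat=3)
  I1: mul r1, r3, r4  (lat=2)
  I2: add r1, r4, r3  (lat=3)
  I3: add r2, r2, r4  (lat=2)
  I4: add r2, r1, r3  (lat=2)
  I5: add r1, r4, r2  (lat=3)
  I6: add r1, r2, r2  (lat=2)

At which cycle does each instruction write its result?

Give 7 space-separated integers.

Answer: 4 4 6 6 8 11 10

Derivation:
I0 mul r2: issue@1 deps=(None,None) exec_start@1 write@4
I1 mul r1: issue@2 deps=(None,None) exec_start@2 write@4
I2 add r1: issue@3 deps=(None,None) exec_start@3 write@6
I3 add r2: issue@4 deps=(0,None) exec_start@4 write@6
I4 add r2: issue@5 deps=(2,None) exec_start@6 write@8
I5 add r1: issue@6 deps=(None,4) exec_start@8 write@11
I6 add r1: issue@7 deps=(4,4) exec_start@8 write@10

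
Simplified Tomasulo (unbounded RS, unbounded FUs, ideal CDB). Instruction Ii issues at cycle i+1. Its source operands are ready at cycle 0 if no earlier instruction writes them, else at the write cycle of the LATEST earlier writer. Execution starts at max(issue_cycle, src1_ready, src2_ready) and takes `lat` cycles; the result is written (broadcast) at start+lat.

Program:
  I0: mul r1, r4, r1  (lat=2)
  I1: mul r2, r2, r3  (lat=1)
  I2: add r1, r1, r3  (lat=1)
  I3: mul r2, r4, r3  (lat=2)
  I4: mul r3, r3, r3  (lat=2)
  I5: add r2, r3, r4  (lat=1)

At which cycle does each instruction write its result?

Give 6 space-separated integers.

Answer: 3 3 4 6 7 8

Derivation:
I0 mul r1: issue@1 deps=(None,None) exec_start@1 write@3
I1 mul r2: issue@2 deps=(None,None) exec_start@2 write@3
I2 add r1: issue@3 deps=(0,None) exec_start@3 write@4
I3 mul r2: issue@4 deps=(None,None) exec_start@4 write@6
I4 mul r3: issue@5 deps=(None,None) exec_start@5 write@7
I5 add r2: issue@6 deps=(4,None) exec_start@7 write@8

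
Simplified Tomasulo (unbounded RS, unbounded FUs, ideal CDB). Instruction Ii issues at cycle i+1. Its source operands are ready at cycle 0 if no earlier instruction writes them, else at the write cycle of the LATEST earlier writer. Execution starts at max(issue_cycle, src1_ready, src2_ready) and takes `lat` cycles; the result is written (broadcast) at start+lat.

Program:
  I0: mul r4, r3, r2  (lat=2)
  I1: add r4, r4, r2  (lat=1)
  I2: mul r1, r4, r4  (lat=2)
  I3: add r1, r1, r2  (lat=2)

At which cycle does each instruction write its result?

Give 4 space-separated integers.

Answer: 3 4 6 8

Derivation:
I0 mul r4: issue@1 deps=(None,None) exec_start@1 write@3
I1 add r4: issue@2 deps=(0,None) exec_start@3 write@4
I2 mul r1: issue@3 deps=(1,1) exec_start@4 write@6
I3 add r1: issue@4 deps=(2,None) exec_start@6 write@8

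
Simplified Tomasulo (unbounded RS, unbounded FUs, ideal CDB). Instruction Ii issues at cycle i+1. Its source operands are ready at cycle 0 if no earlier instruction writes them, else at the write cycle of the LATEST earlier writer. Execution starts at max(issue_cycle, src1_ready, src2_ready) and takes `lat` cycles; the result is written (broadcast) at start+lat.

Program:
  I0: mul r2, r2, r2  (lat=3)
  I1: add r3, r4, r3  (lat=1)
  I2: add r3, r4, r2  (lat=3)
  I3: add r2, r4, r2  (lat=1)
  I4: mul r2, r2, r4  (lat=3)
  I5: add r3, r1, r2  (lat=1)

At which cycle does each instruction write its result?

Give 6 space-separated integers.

I0 mul r2: issue@1 deps=(None,None) exec_start@1 write@4
I1 add r3: issue@2 deps=(None,None) exec_start@2 write@3
I2 add r3: issue@3 deps=(None,0) exec_start@4 write@7
I3 add r2: issue@4 deps=(None,0) exec_start@4 write@5
I4 mul r2: issue@5 deps=(3,None) exec_start@5 write@8
I5 add r3: issue@6 deps=(None,4) exec_start@8 write@9

Answer: 4 3 7 5 8 9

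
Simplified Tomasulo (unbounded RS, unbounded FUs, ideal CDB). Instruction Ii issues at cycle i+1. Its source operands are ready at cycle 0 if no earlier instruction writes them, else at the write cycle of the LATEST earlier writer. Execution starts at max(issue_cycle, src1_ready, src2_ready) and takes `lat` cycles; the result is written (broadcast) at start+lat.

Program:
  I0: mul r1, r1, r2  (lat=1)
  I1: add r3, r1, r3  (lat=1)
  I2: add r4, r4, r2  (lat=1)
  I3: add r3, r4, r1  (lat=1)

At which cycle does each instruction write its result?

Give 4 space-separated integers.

I0 mul r1: issue@1 deps=(None,None) exec_start@1 write@2
I1 add r3: issue@2 deps=(0,None) exec_start@2 write@3
I2 add r4: issue@3 deps=(None,None) exec_start@3 write@4
I3 add r3: issue@4 deps=(2,0) exec_start@4 write@5

Answer: 2 3 4 5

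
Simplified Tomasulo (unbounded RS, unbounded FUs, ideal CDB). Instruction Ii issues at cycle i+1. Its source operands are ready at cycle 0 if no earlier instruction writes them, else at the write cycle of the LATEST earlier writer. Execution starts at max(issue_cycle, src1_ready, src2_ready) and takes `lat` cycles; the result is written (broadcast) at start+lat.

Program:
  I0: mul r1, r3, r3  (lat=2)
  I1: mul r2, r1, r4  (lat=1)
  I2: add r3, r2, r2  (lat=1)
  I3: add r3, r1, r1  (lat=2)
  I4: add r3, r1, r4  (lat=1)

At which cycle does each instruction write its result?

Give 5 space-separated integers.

I0 mul r1: issue@1 deps=(None,None) exec_start@1 write@3
I1 mul r2: issue@2 deps=(0,None) exec_start@3 write@4
I2 add r3: issue@3 deps=(1,1) exec_start@4 write@5
I3 add r3: issue@4 deps=(0,0) exec_start@4 write@6
I4 add r3: issue@5 deps=(0,None) exec_start@5 write@6

Answer: 3 4 5 6 6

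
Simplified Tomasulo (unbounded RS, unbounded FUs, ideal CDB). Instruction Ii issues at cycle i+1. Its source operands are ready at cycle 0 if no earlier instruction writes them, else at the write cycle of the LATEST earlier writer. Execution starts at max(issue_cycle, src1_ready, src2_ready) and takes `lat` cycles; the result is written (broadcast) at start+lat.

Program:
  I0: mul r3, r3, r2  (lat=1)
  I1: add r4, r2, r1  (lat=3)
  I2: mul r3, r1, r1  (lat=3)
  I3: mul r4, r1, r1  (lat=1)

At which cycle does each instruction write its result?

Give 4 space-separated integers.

Answer: 2 5 6 5

Derivation:
I0 mul r3: issue@1 deps=(None,None) exec_start@1 write@2
I1 add r4: issue@2 deps=(None,None) exec_start@2 write@5
I2 mul r3: issue@3 deps=(None,None) exec_start@3 write@6
I3 mul r4: issue@4 deps=(None,None) exec_start@4 write@5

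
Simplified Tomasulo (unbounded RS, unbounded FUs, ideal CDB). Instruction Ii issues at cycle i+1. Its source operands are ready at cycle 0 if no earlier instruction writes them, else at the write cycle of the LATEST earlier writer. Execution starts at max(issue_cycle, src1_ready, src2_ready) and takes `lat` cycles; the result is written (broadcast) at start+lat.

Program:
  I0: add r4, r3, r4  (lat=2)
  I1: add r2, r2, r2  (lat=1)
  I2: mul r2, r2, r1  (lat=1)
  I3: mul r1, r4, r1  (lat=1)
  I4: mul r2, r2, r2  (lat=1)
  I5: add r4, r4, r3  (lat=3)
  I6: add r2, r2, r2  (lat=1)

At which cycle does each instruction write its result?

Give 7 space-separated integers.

I0 add r4: issue@1 deps=(None,None) exec_start@1 write@3
I1 add r2: issue@2 deps=(None,None) exec_start@2 write@3
I2 mul r2: issue@3 deps=(1,None) exec_start@3 write@4
I3 mul r1: issue@4 deps=(0,None) exec_start@4 write@5
I4 mul r2: issue@5 deps=(2,2) exec_start@5 write@6
I5 add r4: issue@6 deps=(0,None) exec_start@6 write@9
I6 add r2: issue@7 deps=(4,4) exec_start@7 write@8

Answer: 3 3 4 5 6 9 8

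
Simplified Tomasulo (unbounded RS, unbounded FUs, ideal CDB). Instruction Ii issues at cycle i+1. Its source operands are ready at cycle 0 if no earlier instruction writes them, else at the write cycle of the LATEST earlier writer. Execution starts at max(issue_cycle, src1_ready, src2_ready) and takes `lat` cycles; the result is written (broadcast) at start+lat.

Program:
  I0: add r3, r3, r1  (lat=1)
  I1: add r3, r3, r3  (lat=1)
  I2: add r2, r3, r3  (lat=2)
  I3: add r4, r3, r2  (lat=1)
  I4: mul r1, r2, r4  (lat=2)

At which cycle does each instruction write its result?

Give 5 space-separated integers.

Answer: 2 3 5 6 8

Derivation:
I0 add r3: issue@1 deps=(None,None) exec_start@1 write@2
I1 add r3: issue@2 deps=(0,0) exec_start@2 write@3
I2 add r2: issue@3 deps=(1,1) exec_start@3 write@5
I3 add r4: issue@4 deps=(1,2) exec_start@5 write@6
I4 mul r1: issue@5 deps=(2,3) exec_start@6 write@8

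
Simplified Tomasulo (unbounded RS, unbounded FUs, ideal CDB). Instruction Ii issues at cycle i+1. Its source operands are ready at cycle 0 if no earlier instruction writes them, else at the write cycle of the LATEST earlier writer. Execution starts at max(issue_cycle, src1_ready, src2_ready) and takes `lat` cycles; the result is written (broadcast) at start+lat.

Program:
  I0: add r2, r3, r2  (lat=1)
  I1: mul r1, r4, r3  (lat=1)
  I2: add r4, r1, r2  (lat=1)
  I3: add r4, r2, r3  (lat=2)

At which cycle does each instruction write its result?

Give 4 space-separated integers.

I0 add r2: issue@1 deps=(None,None) exec_start@1 write@2
I1 mul r1: issue@2 deps=(None,None) exec_start@2 write@3
I2 add r4: issue@3 deps=(1,0) exec_start@3 write@4
I3 add r4: issue@4 deps=(0,None) exec_start@4 write@6

Answer: 2 3 4 6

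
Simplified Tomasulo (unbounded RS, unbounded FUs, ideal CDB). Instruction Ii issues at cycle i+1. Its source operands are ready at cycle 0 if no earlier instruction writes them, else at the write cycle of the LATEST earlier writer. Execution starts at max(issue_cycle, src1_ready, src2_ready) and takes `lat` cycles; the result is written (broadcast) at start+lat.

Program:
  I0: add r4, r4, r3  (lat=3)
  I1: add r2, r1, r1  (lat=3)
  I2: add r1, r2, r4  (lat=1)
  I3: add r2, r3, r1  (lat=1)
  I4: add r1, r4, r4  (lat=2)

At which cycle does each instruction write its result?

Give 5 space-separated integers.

I0 add r4: issue@1 deps=(None,None) exec_start@1 write@4
I1 add r2: issue@2 deps=(None,None) exec_start@2 write@5
I2 add r1: issue@3 deps=(1,0) exec_start@5 write@6
I3 add r2: issue@4 deps=(None,2) exec_start@6 write@7
I4 add r1: issue@5 deps=(0,0) exec_start@5 write@7

Answer: 4 5 6 7 7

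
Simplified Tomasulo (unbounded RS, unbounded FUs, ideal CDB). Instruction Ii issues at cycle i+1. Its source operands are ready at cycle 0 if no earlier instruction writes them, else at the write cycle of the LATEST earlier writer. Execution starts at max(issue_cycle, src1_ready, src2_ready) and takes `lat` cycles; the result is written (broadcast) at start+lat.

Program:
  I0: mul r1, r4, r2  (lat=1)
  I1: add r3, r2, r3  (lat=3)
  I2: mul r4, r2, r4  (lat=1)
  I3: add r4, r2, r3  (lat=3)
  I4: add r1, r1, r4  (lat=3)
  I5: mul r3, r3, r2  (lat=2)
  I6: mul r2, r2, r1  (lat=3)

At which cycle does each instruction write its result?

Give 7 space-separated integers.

I0 mul r1: issue@1 deps=(None,None) exec_start@1 write@2
I1 add r3: issue@2 deps=(None,None) exec_start@2 write@5
I2 mul r4: issue@3 deps=(None,None) exec_start@3 write@4
I3 add r4: issue@4 deps=(None,1) exec_start@5 write@8
I4 add r1: issue@5 deps=(0,3) exec_start@8 write@11
I5 mul r3: issue@6 deps=(1,None) exec_start@6 write@8
I6 mul r2: issue@7 deps=(None,4) exec_start@11 write@14

Answer: 2 5 4 8 11 8 14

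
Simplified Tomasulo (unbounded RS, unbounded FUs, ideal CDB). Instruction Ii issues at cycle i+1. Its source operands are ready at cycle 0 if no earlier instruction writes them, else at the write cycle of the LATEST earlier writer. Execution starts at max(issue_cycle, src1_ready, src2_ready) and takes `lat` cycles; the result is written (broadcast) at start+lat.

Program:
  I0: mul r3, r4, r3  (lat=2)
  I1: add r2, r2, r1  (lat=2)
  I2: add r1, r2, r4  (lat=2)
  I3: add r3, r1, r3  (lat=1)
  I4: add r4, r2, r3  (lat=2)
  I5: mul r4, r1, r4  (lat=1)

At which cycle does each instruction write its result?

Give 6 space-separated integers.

Answer: 3 4 6 7 9 10

Derivation:
I0 mul r3: issue@1 deps=(None,None) exec_start@1 write@3
I1 add r2: issue@2 deps=(None,None) exec_start@2 write@4
I2 add r1: issue@3 deps=(1,None) exec_start@4 write@6
I3 add r3: issue@4 deps=(2,0) exec_start@6 write@7
I4 add r4: issue@5 deps=(1,3) exec_start@7 write@9
I5 mul r4: issue@6 deps=(2,4) exec_start@9 write@10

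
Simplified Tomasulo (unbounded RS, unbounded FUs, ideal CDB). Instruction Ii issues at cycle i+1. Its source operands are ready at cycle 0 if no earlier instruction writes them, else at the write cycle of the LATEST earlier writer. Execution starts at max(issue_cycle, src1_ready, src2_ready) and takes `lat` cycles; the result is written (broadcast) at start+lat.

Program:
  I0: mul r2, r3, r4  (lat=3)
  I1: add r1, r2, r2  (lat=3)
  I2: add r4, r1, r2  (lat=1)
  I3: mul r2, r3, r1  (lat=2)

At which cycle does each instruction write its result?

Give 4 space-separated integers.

Answer: 4 7 8 9

Derivation:
I0 mul r2: issue@1 deps=(None,None) exec_start@1 write@4
I1 add r1: issue@2 deps=(0,0) exec_start@4 write@7
I2 add r4: issue@3 deps=(1,0) exec_start@7 write@8
I3 mul r2: issue@4 deps=(None,1) exec_start@7 write@9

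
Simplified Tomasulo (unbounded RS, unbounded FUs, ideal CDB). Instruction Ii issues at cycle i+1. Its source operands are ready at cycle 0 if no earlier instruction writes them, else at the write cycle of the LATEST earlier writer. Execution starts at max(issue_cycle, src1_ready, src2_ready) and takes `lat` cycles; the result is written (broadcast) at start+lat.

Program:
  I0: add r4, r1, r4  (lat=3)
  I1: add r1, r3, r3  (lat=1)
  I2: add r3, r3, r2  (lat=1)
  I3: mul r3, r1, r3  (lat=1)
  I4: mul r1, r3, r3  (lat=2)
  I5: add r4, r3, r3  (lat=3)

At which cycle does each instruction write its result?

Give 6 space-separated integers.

Answer: 4 3 4 5 7 9

Derivation:
I0 add r4: issue@1 deps=(None,None) exec_start@1 write@4
I1 add r1: issue@2 deps=(None,None) exec_start@2 write@3
I2 add r3: issue@3 deps=(None,None) exec_start@3 write@4
I3 mul r3: issue@4 deps=(1,2) exec_start@4 write@5
I4 mul r1: issue@5 deps=(3,3) exec_start@5 write@7
I5 add r4: issue@6 deps=(3,3) exec_start@6 write@9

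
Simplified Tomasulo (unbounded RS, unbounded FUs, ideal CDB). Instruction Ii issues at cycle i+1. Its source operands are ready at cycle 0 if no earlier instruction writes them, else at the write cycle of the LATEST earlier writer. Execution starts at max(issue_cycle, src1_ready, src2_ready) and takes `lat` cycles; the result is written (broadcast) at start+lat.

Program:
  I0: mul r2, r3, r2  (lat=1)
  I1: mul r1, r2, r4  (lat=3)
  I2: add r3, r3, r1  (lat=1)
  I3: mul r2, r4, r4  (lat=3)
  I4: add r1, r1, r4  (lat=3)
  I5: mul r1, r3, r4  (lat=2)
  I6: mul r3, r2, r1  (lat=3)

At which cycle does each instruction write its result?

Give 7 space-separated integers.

Answer: 2 5 6 7 8 8 11

Derivation:
I0 mul r2: issue@1 deps=(None,None) exec_start@1 write@2
I1 mul r1: issue@2 deps=(0,None) exec_start@2 write@5
I2 add r3: issue@3 deps=(None,1) exec_start@5 write@6
I3 mul r2: issue@4 deps=(None,None) exec_start@4 write@7
I4 add r1: issue@5 deps=(1,None) exec_start@5 write@8
I5 mul r1: issue@6 deps=(2,None) exec_start@6 write@8
I6 mul r3: issue@7 deps=(3,5) exec_start@8 write@11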